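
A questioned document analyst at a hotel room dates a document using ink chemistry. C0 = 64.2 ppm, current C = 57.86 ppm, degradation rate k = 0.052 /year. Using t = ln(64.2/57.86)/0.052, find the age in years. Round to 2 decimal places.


Document age estimation:
C0/C = 64.2 / 57.86 = 1.109575
ln(C0/C) = 0.103977
t = 0.103977 / 0.052 = 2.00 years

2.00


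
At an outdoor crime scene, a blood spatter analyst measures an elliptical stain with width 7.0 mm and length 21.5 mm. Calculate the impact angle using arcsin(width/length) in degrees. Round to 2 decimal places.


Blood spatter impact angle calculation:
width / length = 7.0 / 21.5 = 0.325581
angle = arcsin(0.325581)
angle = 19.00 degrees

19.00


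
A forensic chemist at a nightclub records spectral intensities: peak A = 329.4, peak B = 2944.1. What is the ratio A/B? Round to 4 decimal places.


Spectral peak ratio:
Peak A = 329.4 counts
Peak B = 2944.1 counts
Ratio = 329.4 / 2944.1 = 0.1119

0.1119


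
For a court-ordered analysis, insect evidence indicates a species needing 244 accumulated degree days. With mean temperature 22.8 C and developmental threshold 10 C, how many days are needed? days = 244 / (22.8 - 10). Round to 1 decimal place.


Insect development time:
Effective temperature = avg_temp - T_base = 22.8 - 10 = 12.8 C
Days = ADD / effective_temp = 244 / 12.8 = 19.1 days

19.1


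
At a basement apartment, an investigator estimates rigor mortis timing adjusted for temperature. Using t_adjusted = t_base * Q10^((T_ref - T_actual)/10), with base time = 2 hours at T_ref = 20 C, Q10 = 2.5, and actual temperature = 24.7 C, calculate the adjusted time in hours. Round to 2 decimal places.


Rigor mortis time adjustment:
Exponent = (T_ref - T_actual) / 10 = (20 - 24.7) / 10 = -0.47
Q10 factor = 2.5^-0.47 = 0.65008
t_adjusted = 2 * 0.65008 = 1.30 hours

1.30


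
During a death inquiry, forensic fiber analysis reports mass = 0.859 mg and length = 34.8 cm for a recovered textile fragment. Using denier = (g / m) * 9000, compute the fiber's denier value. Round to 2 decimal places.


Denier calculation:
Mass in grams = 0.859 mg / 1000 = 0.000859 g
Length in meters = 34.8 cm / 100 = 0.348 m
Linear density = mass / length = 0.000859 / 0.348 = 0.00246839 g/m
Denier = (g/m) * 9000 = 0.00246839 * 9000 = 22.22

22.22


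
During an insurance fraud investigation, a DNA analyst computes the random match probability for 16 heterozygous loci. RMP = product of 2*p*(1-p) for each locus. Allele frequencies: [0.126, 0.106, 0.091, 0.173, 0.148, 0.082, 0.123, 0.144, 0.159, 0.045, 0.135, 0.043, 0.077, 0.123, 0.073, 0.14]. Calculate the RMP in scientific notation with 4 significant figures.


Computing RMP for 16 loci:
Locus 1: 2 * 0.126 * 0.874 = 0.220248
Locus 2: 2 * 0.106 * 0.894 = 0.189528
Locus 3: 2 * 0.091 * 0.909 = 0.165438
Locus 4: 2 * 0.173 * 0.827 = 0.286142
Locus 5: 2 * 0.148 * 0.852 = 0.252192
Locus 6: 2 * 0.082 * 0.918 = 0.150552
Locus 7: 2 * 0.123 * 0.877 = 0.215742
Locus 8: 2 * 0.144 * 0.856 = 0.246528
Locus 9: 2 * 0.159 * 0.841 = 0.267438
Locus 10: 2 * 0.045 * 0.955 = 0.08595
Locus 11: 2 * 0.135 * 0.865 = 0.23355
Locus 12: 2 * 0.043 * 0.957 = 0.082302
Locus 13: 2 * 0.077 * 0.923 = 0.142142
Locus 14: 2 * 0.123 * 0.877 = 0.215742
Locus 15: 2 * 0.073 * 0.927 = 0.135342
Locus 16: 2 * 0.14 * 0.86 = 0.2408
RMP = 1.762e-12

1.762e-12


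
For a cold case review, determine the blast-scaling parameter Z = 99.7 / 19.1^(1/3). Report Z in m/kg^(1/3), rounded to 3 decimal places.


Scaled distance calculation:
W^(1/3) = 19.1^(1/3) = 2.673075
Z = R / W^(1/3) = 99.7 / 2.673075
Z = 37.298 m/kg^(1/3)

37.298


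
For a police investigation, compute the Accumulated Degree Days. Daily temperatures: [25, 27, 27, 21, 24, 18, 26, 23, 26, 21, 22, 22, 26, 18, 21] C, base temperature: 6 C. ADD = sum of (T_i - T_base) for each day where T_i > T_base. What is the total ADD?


Computing ADD day by day:
Day 1: max(0, 25 - 6) = 19
Day 2: max(0, 27 - 6) = 21
Day 3: max(0, 27 - 6) = 21
Day 4: max(0, 21 - 6) = 15
Day 5: max(0, 24 - 6) = 18
Day 6: max(0, 18 - 6) = 12
Day 7: max(0, 26 - 6) = 20
Day 8: max(0, 23 - 6) = 17
Day 9: max(0, 26 - 6) = 20
Day 10: max(0, 21 - 6) = 15
Day 11: max(0, 22 - 6) = 16
Day 12: max(0, 22 - 6) = 16
Day 13: max(0, 26 - 6) = 20
Day 14: max(0, 18 - 6) = 12
Day 15: max(0, 21 - 6) = 15
Total ADD = 257

257


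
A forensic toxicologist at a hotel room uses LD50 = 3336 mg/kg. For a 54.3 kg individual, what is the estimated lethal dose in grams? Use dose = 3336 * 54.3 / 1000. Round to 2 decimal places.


Lethal dose calculation:
Lethal dose = LD50 * body_weight / 1000
= 3336 * 54.3 / 1000
= 181144.8 / 1000
= 181.14 g

181.14


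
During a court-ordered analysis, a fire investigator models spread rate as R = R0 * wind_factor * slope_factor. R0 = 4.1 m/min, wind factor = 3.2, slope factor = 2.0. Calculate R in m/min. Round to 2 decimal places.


Fire spread rate calculation:
R = R0 * wind_factor * slope_factor
= 4.1 * 3.2 * 2.0
= 13.12 * 2.0
= 26.24 m/min

26.24


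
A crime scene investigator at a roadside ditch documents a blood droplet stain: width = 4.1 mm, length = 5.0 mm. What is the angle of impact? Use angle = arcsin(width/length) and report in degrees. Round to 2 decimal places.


Blood spatter impact angle calculation:
width / length = 4.1 / 5.0 = 0.82
angle = arcsin(0.82)
angle = 55.08 degrees

55.08


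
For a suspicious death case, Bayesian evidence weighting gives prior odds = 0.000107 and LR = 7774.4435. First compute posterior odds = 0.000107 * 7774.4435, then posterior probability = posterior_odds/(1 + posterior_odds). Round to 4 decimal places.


Bayesian evidence evaluation:
Posterior odds = prior_odds * LR = 0.000107 * 7774.4435 = 0.8318655
Posterior probability = posterior_odds / (1 + posterior_odds)
= 0.8318655 / (1 + 0.8318655)
= 0.8318655 / 1.8318655
= 0.4541

0.4541


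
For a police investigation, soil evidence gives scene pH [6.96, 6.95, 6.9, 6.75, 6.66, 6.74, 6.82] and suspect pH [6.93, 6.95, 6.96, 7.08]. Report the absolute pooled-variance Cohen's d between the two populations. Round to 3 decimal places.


Pooled-variance Cohen's d for soil pH comparison:
Scene mean = 47.78 / 7 = 6.825714
Suspect mean = 27.92 / 4 = 6.98
Scene sample variance s_s^2 = 0.013262
Suspect sample variance s_c^2 = 0.0046
Pooled variance = ((n_s-1)*s_s^2 + (n_c-1)*s_c^2) / (n_s + n_c - 2) = 0.010375
Pooled SD = sqrt(0.010375) = 0.101858
Mean difference = -0.154286
|d| = |-0.154286| / 0.101858 = 1.515

1.515


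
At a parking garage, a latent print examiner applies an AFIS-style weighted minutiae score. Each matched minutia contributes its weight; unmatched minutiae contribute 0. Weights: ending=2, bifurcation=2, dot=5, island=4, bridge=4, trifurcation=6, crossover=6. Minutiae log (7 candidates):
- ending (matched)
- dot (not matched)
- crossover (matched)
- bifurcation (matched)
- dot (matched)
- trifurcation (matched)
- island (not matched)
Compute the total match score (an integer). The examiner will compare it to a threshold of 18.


Weighted minutiae match score:
  ending: matched, +2 (running total 2)
  dot: not matched, +0
  crossover: matched, +6 (running total 8)
  bifurcation: matched, +2 (running total 10)
  dot: matched, +5 (running total 15)
  trifurcation: matched, +6 (running total 21)
  island: not matched, +0
Total score = 21
Threshold = 18; verdict = identification

21


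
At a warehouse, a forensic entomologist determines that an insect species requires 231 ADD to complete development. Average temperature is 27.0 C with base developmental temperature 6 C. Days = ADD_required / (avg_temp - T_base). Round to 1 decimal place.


Insect development time:
Effective temperature = avg_temp - T_base = 27.0 - 6 = 21.0 C
Days = ADD / effective_temp = 231 / 21.0 = 11.0 days

11.0


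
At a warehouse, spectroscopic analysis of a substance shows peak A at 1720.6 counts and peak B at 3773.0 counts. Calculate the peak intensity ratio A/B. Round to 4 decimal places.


Spectral peak ratio:
Peak A = 1720.6 counts
Peak B = 3773.0 counts
Ratio = 1720.6 / 3773.0 = 0.4560

0.4560


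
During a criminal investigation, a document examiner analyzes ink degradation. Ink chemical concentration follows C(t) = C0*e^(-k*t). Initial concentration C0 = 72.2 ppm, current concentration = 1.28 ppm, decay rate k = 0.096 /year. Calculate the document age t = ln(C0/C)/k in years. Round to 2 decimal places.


Document age estimation:
C0/C = 72.2 / 1.28 = 56.40625
ln(C0/C) = 4.03258
t = 4.03258 / 0.096 = 42.01 years

42.01


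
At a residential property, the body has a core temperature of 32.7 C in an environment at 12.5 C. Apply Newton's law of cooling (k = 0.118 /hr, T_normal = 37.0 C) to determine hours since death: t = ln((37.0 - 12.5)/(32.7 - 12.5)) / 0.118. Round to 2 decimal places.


Using Newton's law of cooling:
t = ln((T_normal - T_ambient) / (T_body - T_ambient)) / k
T_normal - T_ambient = 24.5
T_body - T_ambient = 20.2
Ratio = 1.212871
ln(ratio) = 0.19299
t = 0.19299 / 0.118 = 1.64 hours

1.64


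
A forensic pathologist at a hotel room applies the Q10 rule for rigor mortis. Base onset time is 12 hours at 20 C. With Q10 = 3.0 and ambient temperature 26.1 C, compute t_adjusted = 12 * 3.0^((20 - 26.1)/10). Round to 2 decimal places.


Rigor mortis time adjustment:
Exponent = (T_ref - T_actual) / 10 = (20 - 26.1) / 10 = -0.61
Q10 factor = 3.0^-0.61 = 0.51163
t_adjusted = 12 * 0.51163 = 6.14 hours

6.14


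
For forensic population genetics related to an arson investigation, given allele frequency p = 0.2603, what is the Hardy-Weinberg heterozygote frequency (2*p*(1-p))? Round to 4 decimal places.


Hardy-Weinberg heterozygote frequency:
q = 1 - p = 1 - 0.2603 = 0.7397
2pq = 2 * 0.2603 * 0.7397 = 0.3851

0.3851


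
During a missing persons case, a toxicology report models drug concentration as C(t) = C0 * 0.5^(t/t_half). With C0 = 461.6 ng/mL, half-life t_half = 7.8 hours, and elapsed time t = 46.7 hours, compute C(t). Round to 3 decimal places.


Drug concentration decay:
Number of half-lives = t / t_half = 46.7 / 7.8 = 5.987179
Decay factor = 0.5^5.987179 = 0.01576448
C(t) = 461.6 * 0.01576448 = 7.277 ng/mL

7.277


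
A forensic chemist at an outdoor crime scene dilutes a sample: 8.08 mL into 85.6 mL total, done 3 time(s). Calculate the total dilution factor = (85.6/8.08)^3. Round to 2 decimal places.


Dilution factor calculation:
Single dilution = V_total / V_sample = 85.6 / 8.08 ≈ 10.594059
Number of dilutions = 3
Total DF = (85.6 / 8.08)^3 (full precision, rounded at the end) = 1189.01

1189.01


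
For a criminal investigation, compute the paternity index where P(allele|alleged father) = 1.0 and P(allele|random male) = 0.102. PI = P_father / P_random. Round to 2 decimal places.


Paternity Index calculation:
PI = P(allele|father) / P(allele|random)
PI = 1.0 / 0.102
PI = 9.80

9.80


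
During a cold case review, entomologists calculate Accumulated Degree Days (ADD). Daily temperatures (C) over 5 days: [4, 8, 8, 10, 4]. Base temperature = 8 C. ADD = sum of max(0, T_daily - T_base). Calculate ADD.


Computing ADD day by day:
Day 1: max(0, 4 - 8) = 0
Day 2: max(0, 8 - 8) = 0
Day 3: max(0, 8 - 8) = 0
Day 4: max(0, 10 - 8) = 2
Day 5: max(0, 4 - 8) = 0
Total ADD = 2

2


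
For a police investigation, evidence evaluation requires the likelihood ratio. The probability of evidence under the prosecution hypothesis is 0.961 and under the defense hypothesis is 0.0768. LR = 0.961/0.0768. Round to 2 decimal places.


Likelihood ratio calculation:
LR = P(E|Hp) / P(E|Hd)
LR = 0.961 / 0.0768
LR = 12.51

12.51


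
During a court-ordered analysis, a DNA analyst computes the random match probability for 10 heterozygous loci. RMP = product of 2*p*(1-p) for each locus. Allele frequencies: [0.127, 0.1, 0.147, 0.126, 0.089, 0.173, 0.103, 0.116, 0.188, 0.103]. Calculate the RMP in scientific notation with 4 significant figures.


Computing RMP for 10 loci:
Locus 1: 2 * 0.127 * 0.873 = 0.221742
Locus 2: 2 * 0.1 * 0.9 = 0.18
Locus 3: 2 * 0.147 * 0.853 = 0.250782
Locus 4: 2 * 0.126 * 0.874 = 0.220248
Locus 5: 2 * 0.089 * 0.911 = 0.162158
Locus 6: 2 * 0.173 * 0.827 = 0.286142
Locus 7: 2 * 0.103 * 0.897 = 0.184782
Locus 8: 2 * 0.116 * 0.884 = 0.205088
Locus 9: 2 * 0.188 * 0.812 = 0.305312
Locus 10: 2 * 0.103 * 0.897 = 0.184782
RMP = 2.187e-07

2.187e-07


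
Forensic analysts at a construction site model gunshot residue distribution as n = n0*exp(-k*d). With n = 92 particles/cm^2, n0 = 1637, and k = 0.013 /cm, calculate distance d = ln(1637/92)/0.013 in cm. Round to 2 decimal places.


GSR distance calculation:
n0/n = 1637 / 92 = 17.793478
ln(n0/n) = 2.878832
d = 2.878832 / 0.013 = 221.45 cm

221.45


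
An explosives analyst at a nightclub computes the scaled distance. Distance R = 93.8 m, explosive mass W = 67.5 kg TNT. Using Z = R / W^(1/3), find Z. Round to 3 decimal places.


Scaled distance calculation:
W^(1/3) = 67.5^(1/3) = 4.071626
Z = R / W^(1/3) = 93.8 / 4.071626
Z = 23.037 m/kg^(1/3)

23.037


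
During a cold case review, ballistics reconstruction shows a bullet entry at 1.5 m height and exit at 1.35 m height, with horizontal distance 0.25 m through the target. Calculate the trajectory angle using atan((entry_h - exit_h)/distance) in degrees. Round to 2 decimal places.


Bullet trajectory angle:
Height difference = 1.5 - 1.35 = 0.15 m
angle = atan(0.15 / 0.25)
angle = atan(0.6)
angle = 30.96 degrees

30.96


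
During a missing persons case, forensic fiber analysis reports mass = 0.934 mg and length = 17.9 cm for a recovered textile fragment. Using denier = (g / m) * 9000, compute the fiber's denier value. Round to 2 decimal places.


Denier calculation:
Mass in grams = 0.934 mg / 1000 = 0.000934 g
Length in meters = 17.9 cm / 100 = 0.179 m
Linear density = mass / length = 0.000934 / 0.179 = 0.00521788 g/m
Denier = (g/m) * 9000 = 0.00521788 * 9000 = 46.96

46.96


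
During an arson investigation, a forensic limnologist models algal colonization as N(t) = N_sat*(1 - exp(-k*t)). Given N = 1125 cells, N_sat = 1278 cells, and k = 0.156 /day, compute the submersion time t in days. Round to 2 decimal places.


PMSI from diatom colonization curve:
N / N_sat = 1125 / 1278 = 0.880282
1 - N/N_sat = 0.119718
ln(1 - N/N_sat) = -2.122616
t = -ln(1 - N/N_sat) / k = -(-2.122616) / 0.156 = 13.61 days

13.61


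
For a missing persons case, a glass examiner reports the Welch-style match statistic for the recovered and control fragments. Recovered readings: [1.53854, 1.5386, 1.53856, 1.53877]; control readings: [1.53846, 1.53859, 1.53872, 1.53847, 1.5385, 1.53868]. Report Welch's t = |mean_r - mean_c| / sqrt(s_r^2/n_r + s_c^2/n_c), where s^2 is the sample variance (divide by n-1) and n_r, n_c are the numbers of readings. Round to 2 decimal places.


Welch's t-criterion for glass RI comparison:
Recovered mean = sum / n_r = 6.15447 / 4 = 1.5386175
Control mean = sum / n_c = 9.23142 / 6 = 1.53857
Recovered sample variance s_r^2 = 1.09583e-08
Control sample variance s_c^2 = 1.24e-08
Welch SE (unpooled) = sqrt(s_r^2/n_r + s_c^2/n_c) = sqrt(2.73958e-09 + 2.06667e-09) = sqrt(4.80625e-09) = 6.93271e-05
|mean_r - mean_c| = 4.75e-05
t = 4.75e-05 / 6.93271e-05 = 0.69

0.69


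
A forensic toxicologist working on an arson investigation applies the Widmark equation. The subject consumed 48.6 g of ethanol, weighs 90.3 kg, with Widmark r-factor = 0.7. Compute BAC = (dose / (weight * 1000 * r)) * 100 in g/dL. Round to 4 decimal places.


Applying the Widmark formula:
BAC = (dose_g / (body_wt * 1000 * r)) * 100
Denominator = 90.3 * 1000 * 0.7 = 63210
BAC = (48.6 / 63210) * 100
BAC = 0.0769 g/dL

0.0769


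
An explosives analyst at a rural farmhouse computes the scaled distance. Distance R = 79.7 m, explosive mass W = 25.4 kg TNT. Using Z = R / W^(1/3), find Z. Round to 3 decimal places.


Scaled distance calculation:
W^(1/3) = 25.4^(1/3) = 2.93953
Z = R / W^(1/3) = 79.7 / 2.93953
Z = 27.113 m/kg^(1/3)

27.113


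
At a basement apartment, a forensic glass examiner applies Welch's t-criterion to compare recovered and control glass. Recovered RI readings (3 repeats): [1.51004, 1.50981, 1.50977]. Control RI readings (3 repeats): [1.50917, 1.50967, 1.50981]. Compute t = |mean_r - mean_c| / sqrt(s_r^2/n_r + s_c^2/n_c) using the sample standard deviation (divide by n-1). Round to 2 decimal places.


Welch's t-criterion for glass RI comparison:
Recovered mean = sum / n_r = 4.52962 / 3 = 1.5098733
Control mean = sum / n_c = 4.52865 / 3 = 1.50955
Recovered sample variance s_r^2 = 2.12333e-08
Control sample variance s_c^2 = 1.132e-07
Welch SE (unpooled) = sqrt(s_r^2/n_r + s_c^2/n_c) = sqrt(7.07778e-09 + 3.77333e-08) = sqrt(4.48111e-08) = 0.000211686
|mean_r - mean_c| = 0.000323333
t = 0.000323333 / 0.000211686 = 1.53

1.53


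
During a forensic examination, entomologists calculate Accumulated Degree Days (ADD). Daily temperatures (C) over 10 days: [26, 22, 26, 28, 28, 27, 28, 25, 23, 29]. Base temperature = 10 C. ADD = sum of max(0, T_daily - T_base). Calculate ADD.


Computing ADD day by day:
Day 1: max(0, 26 - 10) = 16
Day 2: max(0, 22 - 10) = 12
Day 3: max(0, 26 - 10) = 16
Day 4: max(0, 28 - 10) = 18
Day 5: max(0, 28 - 10) = 18
Day 6: max(0, 27 - 10) = 17
Day 7: max(0, 28 - 10) = 18
Day 8: max(0, 25 - 10) = 15
Day 9: max(0, 23 - 10) = 13
Day 10: max(0, 29 - 10) = 19
Total ADD = 162

162


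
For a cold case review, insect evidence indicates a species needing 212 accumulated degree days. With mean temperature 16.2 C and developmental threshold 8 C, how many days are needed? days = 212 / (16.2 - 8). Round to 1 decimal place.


Insect development time:
Effective temperature = avg_temp - T_base = 16.2 - 8 = 8.2 C
Days = ADD / effective_temp = 212 / 8.2 = 25.9 days

25.9


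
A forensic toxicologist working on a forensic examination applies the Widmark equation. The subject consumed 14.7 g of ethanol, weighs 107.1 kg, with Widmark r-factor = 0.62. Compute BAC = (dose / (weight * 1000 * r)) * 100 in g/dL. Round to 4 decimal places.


Applying the Widmark formula:
BAC = (dose_g / (body_wt * 1000 * r)) * 100
Denominator = 107.1 * 1000 * 0.62 = 66402
BAC = (14.7 / 66402) * 100
BAC = 0.0221 g/dL

0.0221


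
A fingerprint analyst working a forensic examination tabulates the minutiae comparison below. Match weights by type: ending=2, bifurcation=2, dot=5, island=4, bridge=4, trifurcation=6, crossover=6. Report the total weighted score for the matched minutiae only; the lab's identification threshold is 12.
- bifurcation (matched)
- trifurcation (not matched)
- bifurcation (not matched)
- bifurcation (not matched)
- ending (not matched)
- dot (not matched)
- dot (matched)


Weighted minutiae match score:
  bifurcation: matched, +2 (running total 2)
  trifurcation: not matched, +0
  bifurcation: not matched, +0
  bifurcation: not matched, +0
  ending: not matched, +0
  dot: not matched, +0
  dot: matched, +5 (running total 7)
Total score = 7
Threshold = 12; verdict = inconclusive

7


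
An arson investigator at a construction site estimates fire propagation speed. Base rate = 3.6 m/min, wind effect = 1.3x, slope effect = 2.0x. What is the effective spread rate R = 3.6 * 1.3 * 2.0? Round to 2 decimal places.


Fire spread rate calculation:
R = R0 * wind_factor * slope_factor
= 3.6 * 1.3 * 2.0
= 4.68 * 2.0
= 9.36 m/min

9.36


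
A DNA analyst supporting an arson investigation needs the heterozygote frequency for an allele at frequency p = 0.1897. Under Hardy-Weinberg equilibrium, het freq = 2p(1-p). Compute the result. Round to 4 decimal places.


Hardy-Weinberg heterozygote frequency:
q = 1 - p = 1 - 0.1897 = 0.8103
2pq = 2 * 0.1897 * 0.8103 = 0.3074

0.3074


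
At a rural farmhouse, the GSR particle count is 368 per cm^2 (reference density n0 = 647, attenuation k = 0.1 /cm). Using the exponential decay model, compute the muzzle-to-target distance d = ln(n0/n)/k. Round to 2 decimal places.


GSR distance calculation:
n0/n = 647 / 368 = 1.758152
ln(n0/n) = 0.564263
d = 0.564263 / 0.1 = 5.64 cm

5.64


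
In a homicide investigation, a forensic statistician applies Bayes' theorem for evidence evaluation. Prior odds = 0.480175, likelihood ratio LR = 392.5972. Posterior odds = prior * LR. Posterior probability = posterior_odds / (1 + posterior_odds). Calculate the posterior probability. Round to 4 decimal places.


Bayesian evidence evaluation:
Posterior odds = prior_odds * LR = 0.480175 * 392.5972 = 188.5154
Posterior probability = posterior_odds / (1 + posterior_odds)
= 188.5154 / (1 + 188.5154)
= 188.5154 / 189.5154
= 0.9947

0.9947


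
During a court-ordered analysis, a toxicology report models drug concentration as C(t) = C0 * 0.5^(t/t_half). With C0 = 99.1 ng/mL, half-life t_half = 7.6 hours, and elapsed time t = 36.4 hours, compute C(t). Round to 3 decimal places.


Drug concentration decay:
Number of half-lives = t / t_half = 36.4 / 7.6 = 4.789474
Decay factor = 0.5^4.789474 = 0.03615969
C(t) = 99.1 * 0.03615969 = 3.583 ng/mL

3.583


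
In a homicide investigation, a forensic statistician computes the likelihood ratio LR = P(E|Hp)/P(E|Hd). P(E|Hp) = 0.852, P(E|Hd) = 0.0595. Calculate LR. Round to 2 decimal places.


Likelihood ratio calculation:
LR = P(E|Hp) / P(E|Hd)
LR = 0.852 / 0.0595
LR = 14.32

14.32


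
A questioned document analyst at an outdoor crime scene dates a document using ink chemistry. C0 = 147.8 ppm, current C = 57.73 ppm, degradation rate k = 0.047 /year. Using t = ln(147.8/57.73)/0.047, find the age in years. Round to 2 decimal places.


Document age estimation:
C0/C = 147.8 / 57.73 = 2.560194
ln(C0/C) = 0.940083
t = 0.940083 / 0.047 = 20.00 years

20.00


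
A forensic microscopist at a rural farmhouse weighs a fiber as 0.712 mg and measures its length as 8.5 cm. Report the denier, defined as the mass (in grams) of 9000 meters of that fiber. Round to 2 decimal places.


Denier calculation:
Mass in grams = 0.712 mg / 1000 = 0.000712 g
Length in meters = 8.5 cm / 100 = 0.085 m
Linear density = mass / length = 0.000712 / 0.085 = 0.00837647 g/m
Denier = (g/m) * 9000 = 0.00837647 * 9000 = 75.39

75.39


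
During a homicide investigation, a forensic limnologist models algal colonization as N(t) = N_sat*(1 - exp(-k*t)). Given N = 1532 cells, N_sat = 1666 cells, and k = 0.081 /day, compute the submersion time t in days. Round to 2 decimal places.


PMSI from diatom colonization curve:
N / N_sat = 1532 / 1666 = 0.919568
1 - N/N_sat = 0.080432
ln(1 - N/N_sat) = -2.520343
t = -ln(1 - N/N_sat) / k = -(-2.520343) / 0.081 = 31.12 days

31.12


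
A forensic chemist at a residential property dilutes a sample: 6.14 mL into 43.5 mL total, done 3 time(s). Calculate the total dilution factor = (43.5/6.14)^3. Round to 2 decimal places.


Dilution factor calculation:
Single dilution = V_total / V_sample = 43.5 / 6.14 ≈ 7.084691
Number of dilutions = 3
Total DF = (43.5 / 6.14)^3 (full precision, rounded at the end) = 355.60

355.60


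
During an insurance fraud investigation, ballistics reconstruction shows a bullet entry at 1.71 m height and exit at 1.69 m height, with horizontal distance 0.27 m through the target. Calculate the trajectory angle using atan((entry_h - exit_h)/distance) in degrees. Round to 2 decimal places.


Bullet trajectory angle:
Height difference = 1.71 - 1.69 = 0.02 m
angle = atan(0.02 / 0.27)
angle = atan(0.074074)
angle = 4.24 degrees

4.24


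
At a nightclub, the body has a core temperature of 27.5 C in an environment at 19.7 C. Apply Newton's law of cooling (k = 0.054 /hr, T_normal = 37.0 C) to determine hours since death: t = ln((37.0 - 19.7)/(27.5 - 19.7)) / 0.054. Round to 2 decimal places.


Using Newton's law of cooling:
t = ln((T_normal - T_ambient) / (T_body - T_ambient)) / k
T_normal - T_ambient = 17.3
T_body - T_ambient = 7.8
Ratio = 2.217949
ln(ratio) = 0.796583
t = 0.796583 / 0.054 = 14.75 hours

14.75


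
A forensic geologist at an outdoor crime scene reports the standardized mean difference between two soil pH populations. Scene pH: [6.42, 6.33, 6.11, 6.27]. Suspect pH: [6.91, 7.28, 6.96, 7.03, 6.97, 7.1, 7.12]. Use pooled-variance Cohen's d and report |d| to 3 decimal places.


Pooled-variance Cohen's d for soil pH comparison:
Scene mean = 25.13 / 4 = 6.2825
Suspect mean = 49.37 / 7 = 7.052857
Scene sample variance s_s^2 = 0.017025
Suspect sample variance s_c^2 = 0.01579
Pooled variance = ((n_s-1)*s_s^2 + (n_c-1)*s_c^2) / (n_s + n_c - 2) = 0.016202
Pooled SD = sqrt(0.016202) = 0.127287
Mean difference = -0.770357
|d| = |-0.770357| / 0.127287 = 6.052

6.052


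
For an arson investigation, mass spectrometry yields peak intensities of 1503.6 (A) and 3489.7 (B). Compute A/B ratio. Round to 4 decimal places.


Spectral peak ratio:
Peak A = 1503.6 counts
Peak B = 3489.7 counts
Ratio = 1503.6 / 3489.7 = 0.4309

0.4309


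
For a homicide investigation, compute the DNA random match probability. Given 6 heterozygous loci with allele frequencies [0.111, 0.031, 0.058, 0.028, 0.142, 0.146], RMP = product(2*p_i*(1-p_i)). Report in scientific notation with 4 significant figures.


Computing RMP for 6 loci:
Locus 1: 2 * 0.111 * 0.889 = 0.197358
Locus 2: 2 * 0.031 * 0.969 = 0.060078
Locus 3: 2 * 0.058 * 0.942 = 0.109272
Locus 4: 2 * 0.028 * 0.972 = 0.054432
Locus 5: 2 * 0.142 * 0.858 = 0.243672
Locus 6: 2 * 0.146 * 0.854 = 0.249368
RMP = 4.285e-06

4.285e-06


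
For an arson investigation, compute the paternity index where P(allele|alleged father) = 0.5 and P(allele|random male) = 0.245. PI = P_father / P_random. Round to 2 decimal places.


Paternity Index calculation:
PI = P(allele|father) / P(allele|random)
PI = 0.5 / 0.245
PI = 2.04

2.04


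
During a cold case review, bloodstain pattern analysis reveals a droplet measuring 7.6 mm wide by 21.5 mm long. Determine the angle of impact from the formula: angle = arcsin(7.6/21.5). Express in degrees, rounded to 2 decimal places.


Blood spatter impact angle calculation:
width / length = 7.6 / 21.5 = 0.353488
angle = arcsin(0.353488)
angle = 20.70 degrees

20.70


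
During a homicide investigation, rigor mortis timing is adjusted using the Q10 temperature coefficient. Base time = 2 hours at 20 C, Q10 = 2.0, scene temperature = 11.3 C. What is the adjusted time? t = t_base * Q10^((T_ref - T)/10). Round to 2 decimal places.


Rigor mortis time adjustment:
Exponent = (T_ref - T_actual) / 10 = (20 - 11.3) / 10 = 0.87
Q10 factor = 2.0^0.87 = 1.82766
t_adjusted = 2 * 1.82766 = 3.66 hours

3.66


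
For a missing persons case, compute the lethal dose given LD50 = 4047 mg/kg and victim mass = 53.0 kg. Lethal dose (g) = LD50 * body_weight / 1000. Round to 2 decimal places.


Lethal dose calculation:
Lethal dose = LD50 * body_weight / 1000
= 4047 * 53.0 / 1000
= 214491 / 1000
= 214.49 g

214.49


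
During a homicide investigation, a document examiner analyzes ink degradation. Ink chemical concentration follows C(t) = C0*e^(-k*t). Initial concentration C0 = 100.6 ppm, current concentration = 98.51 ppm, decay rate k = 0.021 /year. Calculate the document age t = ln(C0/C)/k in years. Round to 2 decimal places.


Document age estimation:
C0/C = 100.6 / 98.51 = 1.021216
ln(C0/C) = 0.020994
t = 0.020994 / 0.021 = 1.00 years

1.00


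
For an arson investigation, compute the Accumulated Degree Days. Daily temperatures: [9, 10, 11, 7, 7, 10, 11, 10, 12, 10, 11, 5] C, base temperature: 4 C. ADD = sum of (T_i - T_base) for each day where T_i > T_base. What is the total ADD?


Computing ADD day by day:
Day 1: max(0, 9 - 4) = 5
Day 2: max(0, 10 - 4) = 6
Day 3: max(0, 11 - 4) = 7
Day 4: max(0, 7 - 4) = 3
Day 5: max(0, 7 - 4) = 3
Day 6: max(0, 10 - 4) = 6
Day 7: max(0, 11 - 4) = 7
Day 8: max(0, 10 - 4) = 6
Day 9: max(0, 12 - 4) = 8
Day 10: max(0, 10 - 4) = 6
Day 11: max(0, 11 - 4) = 7
Day 12: max(0, 5 - 4) = 1
Total ADD = 65

65


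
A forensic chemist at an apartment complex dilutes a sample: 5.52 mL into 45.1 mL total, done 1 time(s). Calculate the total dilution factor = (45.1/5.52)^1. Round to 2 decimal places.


Dilution factor calculation:
Single dilution = V_total / V_sample = 45.1 / 5.52 ≈ 8.17029
Number of dilutions = 1
Total DF = (45.1 / 5.52)^1 (full precision, rounded at the end) = 8.17

8.17


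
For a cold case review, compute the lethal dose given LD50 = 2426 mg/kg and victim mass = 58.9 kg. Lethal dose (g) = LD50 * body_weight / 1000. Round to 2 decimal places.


Lethal dose calculation:
Lethal dose = LD50 * body_weight / 1000
= 2426 * 58.9 / 1000
= 142891.4 / 1000
= 142.89 g

142.89


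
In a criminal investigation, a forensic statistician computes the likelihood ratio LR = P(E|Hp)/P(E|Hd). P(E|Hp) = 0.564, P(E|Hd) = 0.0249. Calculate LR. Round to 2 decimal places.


Likelihood ratio calculation:
LR = P(E|Hp) / P(E|Hd)
LR = 0.564 / 0.0249
LR = 22.65

22.65


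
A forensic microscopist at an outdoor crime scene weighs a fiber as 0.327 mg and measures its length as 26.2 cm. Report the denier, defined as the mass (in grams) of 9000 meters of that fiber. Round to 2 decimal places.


Denier calculation:
Mass in grams = 0.327 mg / 1000 = 0.000327 g
Length in meters = 26.2 cm / 100 = 0.262 m
Linear density = mass / length = 0.000327 / 0.262 = 0.00124809 g/m
Denier = (g/m) * 9000 = 0.00124809 * 9000 = 11.23

11.23


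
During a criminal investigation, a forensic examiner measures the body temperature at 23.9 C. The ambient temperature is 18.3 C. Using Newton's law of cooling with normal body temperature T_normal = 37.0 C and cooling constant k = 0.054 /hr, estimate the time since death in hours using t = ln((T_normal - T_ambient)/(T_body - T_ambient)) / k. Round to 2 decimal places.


Using Newton's law of cooling:
t = ln((T_normal - T_ambient) / (T_body - T_ambient)) / k
T_normal - T_ambient = 18.7
T_body - T_ambient = 5.6
Ratio = 3.339286
ln(ratio) = 1.205757
t = 1.205757 / 0.054 = 22.33 hours

22.33


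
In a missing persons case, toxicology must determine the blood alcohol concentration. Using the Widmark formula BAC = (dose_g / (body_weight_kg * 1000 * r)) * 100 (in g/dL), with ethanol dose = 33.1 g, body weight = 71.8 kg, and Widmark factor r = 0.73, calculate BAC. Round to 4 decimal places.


Applying the Widmark formula:
BAC = (dose_g / (body_wt * 1000 * r)) * 100
Denominator = 71.8 * 1000 * 0.73 = 52414
BAC = (33.1 / 52414) * 100
BAC = 0.0632 g/dL

0.0632


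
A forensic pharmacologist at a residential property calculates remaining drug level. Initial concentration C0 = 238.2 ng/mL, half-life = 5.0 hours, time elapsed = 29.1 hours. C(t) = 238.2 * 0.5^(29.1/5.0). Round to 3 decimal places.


Drug concentration decay:
Number of half-lives = t / t_half = 29.1 / 5.0 = 5.82
Decay factor = 0.5^5.82 = 0.01770131
C(t) = 238.2 * 0.01770131 = 4.216 ng/mL

4.216


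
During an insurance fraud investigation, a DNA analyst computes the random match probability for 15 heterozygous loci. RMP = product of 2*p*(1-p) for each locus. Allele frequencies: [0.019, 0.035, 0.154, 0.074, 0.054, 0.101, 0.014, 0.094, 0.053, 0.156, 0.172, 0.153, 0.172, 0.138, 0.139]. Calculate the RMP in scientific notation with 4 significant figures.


Computing RMP for 15 loci:
Locus 1: 2 * 0.019 * 0.981 = 0.037278
Locus 2: 2 * 0.035 * 0.965 = 0.06755
Locus 3: 2 * 0.154 * 0.846 = 0.260568
Locus 4: 2 * 0.074 * 0.926 = 0.137048
Locus 5: 2 * 0.054 * 0.946 = 0.102168
Locus 6: 2 * 0.101 * 0.899 = 0.181598
Locus 7: 2 * 0.014 * 0.986 = 0.027608
Locus 8: 2 * 0.094 * 0.906 = 0.170328
Locus 9: 2 * 0.053 * 0.947 = 0.100382
Locus 10: 2 * 0.156 * 0.844 = 0.263328
Locus 11: 2 * 0.172 * 0.828 = 0.284832
Locus 12: 2 * 0.153 * 0.847 = 0.259182
Locus 13: 2 * 0.172 * 0.828 = 0.284832
Locus 14: 2 * 0.138 * 0.862 = 0.237912
Locus 15: 2 * 0.139 * 0.861 = 0.239358
RMP = 2.483e-13

2.483e-13


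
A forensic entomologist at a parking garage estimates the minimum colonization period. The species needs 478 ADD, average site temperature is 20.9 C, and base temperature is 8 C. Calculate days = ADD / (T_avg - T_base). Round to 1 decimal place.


Insect development time:
Effective temperature = avg_temp - T_base = 20.9 - 8 = 12.9 C
Days = ADD / effective_temp = 478 / 12.9 = 37.1 days

37.1


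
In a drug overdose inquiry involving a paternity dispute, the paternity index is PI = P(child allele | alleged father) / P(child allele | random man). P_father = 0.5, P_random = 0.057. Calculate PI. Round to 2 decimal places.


Paternity Index calculation:
PI = P(allele|father) / P(allele|random)
PI = 0.5 / 0.057
PI = 8.77

8.77


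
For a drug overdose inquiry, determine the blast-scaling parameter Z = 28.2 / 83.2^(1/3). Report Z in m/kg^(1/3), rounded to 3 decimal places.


Scaled distance calculation:
W^(1/3) = 83.2^(1/3) = 4.365572
Z = R / W^(1/3) = 28.2 / 4.365572
Z = 6.460 m/kg^(1/3)

6.460


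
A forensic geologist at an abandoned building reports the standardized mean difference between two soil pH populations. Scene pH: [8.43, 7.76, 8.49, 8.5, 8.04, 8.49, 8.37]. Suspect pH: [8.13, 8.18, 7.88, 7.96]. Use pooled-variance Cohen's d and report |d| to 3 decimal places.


Pooled-variance Cohen's d for soil pH comparison:
Scene mean = 58.08 / 7 = 8.297143
Suspect mean = 32.15 / 4 = 8.0375
Scene sample variance s_s^2 = 0.08219
Suspect sample variance s_c^2 = 0.019892
Pooled variance = ((n_s-1)*s_s^2 + (n_c-1)*s_c^2) / (n_s + n_c - 2) = 0.061424
Pooled SD = sqrt(0.061424) = 0.247839
Mean difference = 0.259643
|d| = |0.259643| / 0.247839 = 1.048

1.048


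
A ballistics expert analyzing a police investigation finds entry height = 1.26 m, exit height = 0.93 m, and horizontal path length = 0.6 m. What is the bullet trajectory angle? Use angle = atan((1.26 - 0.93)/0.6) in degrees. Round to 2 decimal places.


Bullet trajectory angle:
Height difference = 1.26 - 0.93 = 0.33 m
angle = atan(0.33 / 0.6)
angle = atan(0.55)
angle = 28.81 degrees

28.81


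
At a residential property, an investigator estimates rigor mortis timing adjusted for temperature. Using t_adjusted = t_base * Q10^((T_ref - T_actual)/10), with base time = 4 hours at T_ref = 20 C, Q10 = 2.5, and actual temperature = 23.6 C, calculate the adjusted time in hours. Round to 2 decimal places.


Rigor mortis time adjustment:
Exponent = (T_ref - T_actual) / 10 = (20 - 23.6) / 10 = -0.36
Q10 factor = 2.5^-0.36 = 0.71902
t_adjusted = 4 * 0.71902 = 2.88 hours

2.88


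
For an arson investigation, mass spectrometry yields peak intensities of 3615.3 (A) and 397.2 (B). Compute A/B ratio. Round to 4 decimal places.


Spectral peak ratio:
Peak A = 3615.3 counts
Peak B = 397.2 counts
Ratio = 3615.3 / 397.2 = 9.1020

9.1020


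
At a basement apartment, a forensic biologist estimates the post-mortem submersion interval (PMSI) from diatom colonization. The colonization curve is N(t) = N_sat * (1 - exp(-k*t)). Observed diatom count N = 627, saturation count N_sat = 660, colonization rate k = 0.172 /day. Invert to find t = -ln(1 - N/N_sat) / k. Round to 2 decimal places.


PMSI from diatom colonization curve:
N / N_sat = 627 / 660 = 0.95
1 - N/N_sat = 0.05
ln(1 - N/N_sat) = -2.995732
t = -ln(1 - N/N_sat) / k = -(-2.995732) / 0.172 = 17.42 days

17.42


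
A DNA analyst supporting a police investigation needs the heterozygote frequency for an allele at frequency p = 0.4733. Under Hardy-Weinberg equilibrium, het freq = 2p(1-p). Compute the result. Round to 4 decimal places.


Hardy-Weinberg heterozygote frequency:
q = 1 - p = 1 - 0.4733 = 0.5267
2pq = 2 * 0.4733 * 0.5267 = 0.4986

0.4986


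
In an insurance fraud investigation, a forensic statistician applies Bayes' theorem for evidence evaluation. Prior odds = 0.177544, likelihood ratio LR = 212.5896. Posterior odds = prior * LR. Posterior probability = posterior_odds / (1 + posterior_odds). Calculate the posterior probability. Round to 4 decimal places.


Bayesian evidence evaluation:
Posterior odds = prior_odds * LR = 0.177544 * 212.5896 = 37.74401
Posterior probability = posterior_odds / (1 + posterior_odds)
= 37.74401 / (1 + 37.74401)
= 37.74401 / 38.74401
= 0.9742

0.9742


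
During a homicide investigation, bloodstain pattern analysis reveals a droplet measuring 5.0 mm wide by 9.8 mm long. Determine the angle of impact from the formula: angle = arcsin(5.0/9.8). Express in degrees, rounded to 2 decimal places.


Blood spatter impact angle calculation:
width / length = 5.0 / 9.8 = 0.510204
angle = arcsin(0.510204)
angle = 30.68 degrees

30.68


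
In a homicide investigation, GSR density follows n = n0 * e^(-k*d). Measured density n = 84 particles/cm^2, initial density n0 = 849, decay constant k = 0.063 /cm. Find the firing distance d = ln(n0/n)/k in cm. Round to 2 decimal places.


GSR distance calculation:
n0/n = 849 / 84 = 10.107143
ln(n0/n) = 2.313242
d = 2.313242 / 0.063 = 36.72 cm

36.72


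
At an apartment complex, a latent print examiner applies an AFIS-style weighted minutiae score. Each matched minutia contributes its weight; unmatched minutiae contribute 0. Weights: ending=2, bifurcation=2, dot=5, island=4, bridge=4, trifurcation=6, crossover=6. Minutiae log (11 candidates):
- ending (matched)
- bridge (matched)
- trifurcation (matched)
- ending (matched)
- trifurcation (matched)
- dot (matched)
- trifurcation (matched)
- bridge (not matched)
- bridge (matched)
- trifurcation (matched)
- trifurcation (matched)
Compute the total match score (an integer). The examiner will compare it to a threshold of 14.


Weighted minutiae match score:
  ending: matched, +2 (running total 2)
  bridge: matched, +4 (running total 6)
  trifurcation: matched, +6 (running total 12)
  ending: matched, +2 (running total 14)
  trifurcation: matched, +6 (running total 20)
  dot: matched, +5 (running total 25)
  trifurcation: matched, +6 (running total 31)
  bridge: not matched, +0
  bridge: matched, +4 (running total 35)
  trifurcation: matched, +6 (running total 41)
  trifurcation: matched, +6 (running total 47)
Total score = 47
Threshold = 14; verdict = identification

47


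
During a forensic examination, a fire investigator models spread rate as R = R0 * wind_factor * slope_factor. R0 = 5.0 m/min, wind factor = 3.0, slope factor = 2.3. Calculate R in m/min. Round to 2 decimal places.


Fire spread rate calculation:
R = R0 * wind_factor * slope_factor
= 5.0 * 3.0 * 2.3
= 15 * 2.3
= 34.50 m/min

34.50


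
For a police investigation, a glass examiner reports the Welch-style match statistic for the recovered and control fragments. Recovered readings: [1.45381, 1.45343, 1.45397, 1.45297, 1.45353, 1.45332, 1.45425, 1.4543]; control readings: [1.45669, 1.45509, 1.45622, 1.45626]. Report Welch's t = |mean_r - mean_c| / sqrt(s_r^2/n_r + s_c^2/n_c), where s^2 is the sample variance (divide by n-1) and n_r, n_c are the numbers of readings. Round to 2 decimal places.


Welch's t-criterion for glass RI comparison:
Recovered mean = sum / n_r = 11.62958 / 8 = 1.4536975
Control mean = sum / n_c = 5.82426 / 4 = 1.456065
Recovered sample variance s_r^2 = 2.18079e-07
Control sample variance s_c^2 = 4.67767e-07
Welch SE (unpooled) = sqrt(s_r^2/n_r + s_c^2/n_c) = sqrt(2.72598e-08 + 1.16942e-07) = sqrt(1.44202e-07) = 0.000379739
|mean_r - mean_c| = 0.0023675
t = 0.0023675 / 0.000379739 = 6.23

6.23


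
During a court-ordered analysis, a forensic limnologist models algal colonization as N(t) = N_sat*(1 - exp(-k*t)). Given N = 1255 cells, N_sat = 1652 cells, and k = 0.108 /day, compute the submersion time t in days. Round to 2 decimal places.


PMSI from diatom colonization curve:
N / N_sat = 1255 / 1652 = 0.759685
1 - N/N_sat = 0.240315
ln(1 - N/N_sat) = -1.425805
t = -ln(1 - N/N_sat) / k = -(-1.425805) / 0.108 = 13.20 days

13.20


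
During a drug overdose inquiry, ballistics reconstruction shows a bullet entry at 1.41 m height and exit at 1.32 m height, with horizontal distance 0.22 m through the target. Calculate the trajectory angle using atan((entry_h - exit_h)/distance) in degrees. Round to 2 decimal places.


Bullet trajectory angle:
Height difference = 1.41 - 1.32 = 0.09 m
angle = atan(0.09 / 0.22)
angle = atan(0.409091)
angle = 22.25 degrees

22.25
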